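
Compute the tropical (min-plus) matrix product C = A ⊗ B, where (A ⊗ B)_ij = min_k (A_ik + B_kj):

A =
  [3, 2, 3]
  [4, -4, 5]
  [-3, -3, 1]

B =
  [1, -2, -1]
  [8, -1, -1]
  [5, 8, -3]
A ⊗ B =
  [4, 1, 0]
  [4, -5, -5]
  [-2, -5, -4]

Apply the min-plus product entry-by-entry:
  C[0][0] = min over k of (A[0][0] + B[0][0] = 3 + 1 = 4, A[0][1] + B[1][0] = 2 + 8 = 10, A[0][2] + B[2][0] = 3 + 5 = 8) = 4 (attained at k = 0)
  C[0][1] = min over k of (A[0][0] + B[0][1] = 3 + -2 = 1, A[0][1] + B[1][1] = 2 + -1 = 1, A[0][2] + B[2][1] = 3 + 8 = 11) = 1 (attained at k = 0)
  C[0][2] = min over k of (A[0][0] + B[0][2] = 3 + -1 = 2, A[0][1] + B[1][2] = 2 + -1 = 1, A[0][2] + B[2][2] = 3 + -3 = 0) = 0 (attained at k = 2)
  C[1][0] = min over k of (A[1][0] + B[0][0] = 4 + 1 = 5, A[1][1] + B[1][0] = -4 + 8 = 4, A[1][2] + B[2][0] = 5 + 5 = 10) = 4 (attained at k = 1)
  C[1][1] = min over k of (A[1][0] + B[0][1] = 4 + -2 = 2, A[1][1] + B[1][1] = -4 + -1 = -5, A[1][2] + B[2][1] = 5 + 8 = 13) = -5 (attained at k = 1)
  C[1][2] = min over k of (A[1][0] + B[0][2] = 4 + -1 = 3, A[1][1] + B[1][2] = -4 + -1 = -5, A[1][2] + B[2][2] = 5 + -3 = 2) = -5 (attained at k = 1)
  C[2][0] = min over k of (A[2][0] + B[0][0] = -3 + 1 = -2, A[2][1] + B[1][0] = -3 + 8 = 5, A[2][2] + B[2][0] = 1 + 5 = 6) = -2 (attained at k = 0)
  C[2][1] = min over k of (A[2][0] + B[0][1] = -3 + -2 = -5, A[2][1] + B[1][1] = -3 + -1 = -4, A[2][2] + B[2][1] = 1 + 8 = 9) = -5 (attained at k = 0)
  C[2][2] = min over k of (A[2][0] + B[0][2] = -3 + -1 = -4, A[2][1] + B[1][2] = -3 + -1 = -4, A[2][2] + B[2][2] = 1 + -3 = -2) = -4 (attained at k = 0)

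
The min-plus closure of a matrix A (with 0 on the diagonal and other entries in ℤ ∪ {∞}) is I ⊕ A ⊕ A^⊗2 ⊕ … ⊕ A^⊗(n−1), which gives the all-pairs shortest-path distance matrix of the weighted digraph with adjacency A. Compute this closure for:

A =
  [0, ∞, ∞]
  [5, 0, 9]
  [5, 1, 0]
Closure =
  [0, ∞, ∞]
  [5, 0, 9]
  [5, 1, 0]

This is the Floyd-Warshall all-pairs shortest-path computation. For each intermediate vertex k = 0, 1, …, 2, update dist[i][j] ← min(dist[i][j], dist[i][k] + dist[k][j]). The final matrix gives, for each (i, j), the minimum total weight of any directed path from i to j (possibly empty when i = j).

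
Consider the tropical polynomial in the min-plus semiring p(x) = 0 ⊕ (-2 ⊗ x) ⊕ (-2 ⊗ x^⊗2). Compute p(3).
p(3) = 0

A tropical monomial a ⊗ x^⊗i evaluates to a + i · x. Evaluating each term at x = 3:
  Term 0 contributes 0 + 0 · 3 = 0
  Term 1 contributes -2 + 1 · 3 = 1
  Term 2 contributes -2 + 2 · 3 = 4
p(3) = ⊕ of these = min[0, 1, 4] = 0.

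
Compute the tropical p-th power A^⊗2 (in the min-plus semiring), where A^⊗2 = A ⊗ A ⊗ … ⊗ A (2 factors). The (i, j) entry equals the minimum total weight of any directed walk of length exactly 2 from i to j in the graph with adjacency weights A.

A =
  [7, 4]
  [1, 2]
A^⊗2 =
  [5, 6]
  [3, 4]

Each entry (A^⊗2)_ij equals the minimum over all length-2 walks i = v_0 → v_1 → … → v_2 = j of Σ_t A[v_t][v_{t+1}]. For example, for (i, j) = (0, 1) we minimise over 2 possible intermediate vertex sequences; the minimum is 6, attained along the walk 0 → 1 → 1.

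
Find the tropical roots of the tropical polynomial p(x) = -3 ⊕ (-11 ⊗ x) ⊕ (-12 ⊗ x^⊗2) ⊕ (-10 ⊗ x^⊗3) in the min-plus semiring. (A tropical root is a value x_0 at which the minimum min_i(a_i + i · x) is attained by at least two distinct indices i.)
Roots: {-2, 1, 8}

Each tropical root is a break point of the lower envelope of the lines y = a_i + i · x (there are 4 lines, with slopes 0, 1, ..., 3). Only the lines that attain the minimum somewhere contribute to roots; other lines are dominated. Here the surviving (envelope) indices are i = 3, i = 2, i = 1, i = 0.
Intersections between consecutive envelope lines give the roots: for adjacent envelope indices i < j the intersection is x = (a_i − a_j) / (j − i). Reading off the sorted break points: {-2, 1, 8}.
Verification: at each break x_0, at least two indices attain the minimum of min_i(a_i + i · x_0).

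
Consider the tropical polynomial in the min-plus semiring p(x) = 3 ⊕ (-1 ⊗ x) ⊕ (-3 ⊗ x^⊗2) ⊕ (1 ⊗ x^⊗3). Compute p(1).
p(1) = -1

A tropical monomial a ⊗ x^⊗i evaluates to a + i · x. Evaluating each term at x = 1:
  Term 0 contributes 3 + 0 · 1 = 3
  Term 1 contributes -1 + 1 · 1 = 0
  Term 2 contributes -3 + 2 · 1 = -1
  Term 3 contributes 1 + 3 · 1 = 4
p(1) = ⊕ of these = min[3, 0, -1, 4] = -1.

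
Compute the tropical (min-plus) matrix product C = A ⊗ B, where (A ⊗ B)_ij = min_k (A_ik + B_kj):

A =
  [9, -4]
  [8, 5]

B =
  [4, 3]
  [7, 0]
A ⊗ B =
  [3, -4]
  [12, 5]

Apply the min-plus product entry-by-entry:
  C[0][0] = min over k of (A[0][0] + B[0][0] = 9 + 4 = 13, A[0][1] + B[1][0] = -4 + 7 = 3) = 3 (attained at k = 1)
  C[0][1] = min over k of (A[0][0] + B[0][1] = 9 + 3 = 12, A[0][1] + B[1][1] = -4 + 0 = -4) = -4 (attained at k = 1)
  C[1][0] = min over k of (A[1][0] + B[0][0] = 8 + 4 = 12, A[1][1] + B[1][0] = 5 + 7 = 12) = 12 (attained at k = 0)
  C[1][1] = min over k of (A[1][0] + B[0][1] = 8 + 3 = 11, A[1][1] + B[1][1] = 5 + 0 = 5) = 5 (attained at k = 1)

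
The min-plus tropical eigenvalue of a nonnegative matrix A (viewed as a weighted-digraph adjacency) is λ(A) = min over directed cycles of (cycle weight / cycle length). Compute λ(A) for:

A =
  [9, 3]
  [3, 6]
λ(A) = 3

Enumerate directed cycles and compute their means (weight / length). Sample:
  cycle 0 → 0: weight = 9, length = 1, mean = 9/1 ≈ 9.000
  cycle 1 → 1: weight = 6, length = 1, mean = 6/1 ≈ 6.000
  cycle 0 → 1 → 0: weight = 6, length = 2, mean = 6/2 ≈ 3.000
  cycle 1 → 0 → 1: weight = 6, length = 2, mean = 6/2 ≈ 3.000
Minimum mean = 3.000, attained e.g. along the cycle 0 → 1 → 0 with weight 6 and length 2. So λ(A) = 6/2 = 3.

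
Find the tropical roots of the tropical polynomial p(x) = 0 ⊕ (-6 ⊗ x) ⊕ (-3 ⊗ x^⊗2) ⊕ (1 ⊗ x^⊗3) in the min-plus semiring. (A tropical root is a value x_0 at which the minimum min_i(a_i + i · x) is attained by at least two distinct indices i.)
Roots: {-4, -3, 6}

Each tropical root is a break point of the lower envelope of the lines y = a_i + i · x (there are 4 lines, with slopes 0, 1, ..., 3). Only the lines that attain the minimum somewhere contribute to roots; other lines are dominated. Here the surviving (envelope) indices are i = 3, i = 2, i = 1, i = 0.
Intersections between consecutive envelope lines give the roots: for adjacent envelope indices i < j the intersection is x = (a_i − a_j) / (j − i). Reading off the sorted break points: {-4, -3, 6}.
Verification: at each break x_0, at least two indices attain the minimum of min_i(a_i + i · x_0).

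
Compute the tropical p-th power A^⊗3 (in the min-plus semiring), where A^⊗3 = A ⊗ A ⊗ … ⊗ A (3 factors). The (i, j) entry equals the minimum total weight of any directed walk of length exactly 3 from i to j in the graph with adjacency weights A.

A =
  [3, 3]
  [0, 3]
A^⊗3 =
  [6, 6]
  [3, 6]

Each entry (A^⊗3)_ij equals the minimum over all length-3 walks i = v_0 → v_1 → … → v_3 = j of Σ_t A[v_t][v_{t+1}]. For example, for (i, j) = (0, 1) we minimise over 4 possible intermediate vertex sequences; the minimum is 6, attained along the walk 0 → 1 → 0 → 1.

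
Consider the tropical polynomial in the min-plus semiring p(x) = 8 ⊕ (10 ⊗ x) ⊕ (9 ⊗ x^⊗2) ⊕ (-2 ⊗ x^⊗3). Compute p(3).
p(3) = 7

A tropical monomial a ⊗ x^⊗i evaluates to a + i · x. Evaluating each term at x = 3:
  Term 0 contributes 8 + 0 · 3 = 8
  Term 1 contributes 10 + 1 · 3 = 13
  Term 2 contributes 9 + 2 · 3 = 15
  Term 3 contributes -2 + 3 · 3 = 7
p(3) = ⊕ of these = min[8, 13, 15, 7] = 7.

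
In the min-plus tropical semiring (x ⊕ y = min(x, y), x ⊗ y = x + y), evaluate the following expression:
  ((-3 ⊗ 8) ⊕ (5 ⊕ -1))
((-3 ⊗ 8) ⊕ (5 ⊕ -1)) = -1

Expand innermost to outermost. Recall ⊕ takes the minimum of its arguments and ⊗ takes their sum. Working out the expression ((-3 ⊗ 8) ⊕ (5 ⊕ -1)) gives -1.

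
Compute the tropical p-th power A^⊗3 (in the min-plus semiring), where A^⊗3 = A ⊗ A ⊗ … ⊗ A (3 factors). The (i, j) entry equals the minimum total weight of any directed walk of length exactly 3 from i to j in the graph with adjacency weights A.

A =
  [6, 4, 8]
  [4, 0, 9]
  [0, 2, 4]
A^⊗3 =
  [8, 4, 13]
  [4, 0, 9]
  [6, 2, 11]

Each entry (A^⊗3)_ij equals the minimum over all length-3 walks i = v_0 → v_1 → … → v_3 = j of Σ_t A[v_t][v_{t+1}]. For example, for (i, j) = (0, 2) we minimise over 9 possible intermediate vertex sequences; the minimum is 13, attained along the walk 0 → 1 → 1 → 2.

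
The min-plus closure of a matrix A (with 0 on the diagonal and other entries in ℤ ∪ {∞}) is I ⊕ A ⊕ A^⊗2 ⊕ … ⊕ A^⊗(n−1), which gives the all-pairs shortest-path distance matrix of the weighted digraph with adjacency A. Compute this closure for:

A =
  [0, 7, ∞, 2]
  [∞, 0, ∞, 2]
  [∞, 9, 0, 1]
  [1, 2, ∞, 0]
Closure =
  [0, 4, ∞, 2]
  [3, 0, ∞, 2]
  [2, 3, 0, 1]
  [1, 2, ∞, 0]

This is the Floyd-Warshall all-pairs shortest-path computation. For each intermediate vertex k = 0, 1, …, 3, update dist[i][j] ← min(dist[i][j], dist[i][k] + dist[k][j]). The final matrix gives, for each (i, j), the minimum total weight of any directed path from i to j (possibly empty when i = j).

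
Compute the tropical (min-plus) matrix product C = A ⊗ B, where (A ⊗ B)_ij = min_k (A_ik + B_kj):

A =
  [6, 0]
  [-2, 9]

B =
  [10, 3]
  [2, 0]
A ⊗ B =
  [2, 0]
  [8, 1]

Apply the min-plus product entry-by-entry:
  C[0][0] = min over k of (A[0][0] + B[0][0] = 6 + 10 = 16, A[0][1] + B[1][0] = 0 + 2 = 2) = 2 (attained at k = 1)
  C[0][1] = min over k of (A[0][0] + B[0][1] = 6 + 3 = 9, A[0][1] + B[1][1] = 0 + 0 = 0) = 0 (attained at k = 1)
  C[1][0] = min over k of (A[1][0] + B[0][0] = -2 + 10 = 8, A[1][1] + B[1][0] = 9 + 2 = 11) = 8 (attained at k = 0)
  C[1][1] = min over k of (A[1][0] + B[0][1] = -2 + 3 = 1, A[1][1] + B[1][1] = 9 + 0 = 9) = 1 (attained at k = 0)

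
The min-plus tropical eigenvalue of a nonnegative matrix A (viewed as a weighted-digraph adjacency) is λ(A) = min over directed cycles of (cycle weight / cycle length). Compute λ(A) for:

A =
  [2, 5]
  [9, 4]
λ(A) = 2

Enumerate directed cycles and compute their means (weight / length). Sample:
  cycle 0 → 0: weight = 2, length = 1, mean = 2/1 ≈ 2.000
  cycle 1 → 1: weight = 4, length = 1, mean = 4/1 ≈ 4.000
  cycle 0 → 1 → 0: weight = 14, length = 2, mean = 14/2 ≈ 7.000
  cycle 1 → 0 → 1: weight = 14, length = 2, mean = 14/2 ≈ 7.000
Minimum mean = 2.000, attained e.g. along the cycle 0 → 0 with weight 2 and length 1. So λ(A) = 2/1 = 2.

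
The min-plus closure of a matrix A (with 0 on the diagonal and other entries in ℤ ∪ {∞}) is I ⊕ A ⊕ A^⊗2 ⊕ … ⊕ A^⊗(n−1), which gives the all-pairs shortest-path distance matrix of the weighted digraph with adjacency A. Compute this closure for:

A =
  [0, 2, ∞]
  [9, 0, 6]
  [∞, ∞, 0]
Closure =
  [0, 2, 8]
  [9, 0, 6]
  [∞, ∞, 0]

This is the Floyd-Warshall all-pairs shortest-path computation. For each intermediate vertex k = 0, 1, …, 2, update dist[i][j] ← min(dist[i][j], dist[i][k] + dist[k][j]). The final matrix gives, for each (i, j), the minimum total weight of any directed path from i to j (possibly empty when i = j).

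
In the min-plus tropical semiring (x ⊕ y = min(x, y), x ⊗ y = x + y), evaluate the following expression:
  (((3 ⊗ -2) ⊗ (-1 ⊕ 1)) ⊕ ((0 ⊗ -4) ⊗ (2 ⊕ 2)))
(((3 ⊗ -2) ⊗ (-1 ⊕ 1)) ⊕ ((0 ⊗ -4) ⊗ (2 ⊕ 2))) = -2

Expand innermost to outermost. Recall ⊕ takes the minimum of its arguments and ⊗ takes their sum. Working out the expression (((3 ⊗ -2) ⊗ (-1 ⊕ 1)) ⊕ ((0 ⊗ -4) ⊗ (2 ⊕ 2))) gives -2.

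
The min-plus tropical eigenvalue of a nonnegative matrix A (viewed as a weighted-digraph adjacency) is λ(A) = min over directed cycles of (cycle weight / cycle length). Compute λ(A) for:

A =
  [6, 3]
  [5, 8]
λ(A) = 4

Enumerate directed cycles and compute their means (weight / length). Sample:
  cycle 0 → 0: weight = 6, length = 1, mean = 6/1 ≈ 6.000
  cycle 1 → 1: weight = 8, length = 1, mean = 8/1 ≈ 8.000
  cycle 0 → 1 → 0: weight = 8, length = 2, mean = 8/2 ≈ 4.000
  cycle 1 → 0 → 1: weight = 8, length = 2, mean = 8/2 ≈ 4.000
Minimum mean = 4.000, attained e.g. along the cycle 0 → 1 → 0 with weight 8 and length 2. So λ(A) = 8/2 = 4.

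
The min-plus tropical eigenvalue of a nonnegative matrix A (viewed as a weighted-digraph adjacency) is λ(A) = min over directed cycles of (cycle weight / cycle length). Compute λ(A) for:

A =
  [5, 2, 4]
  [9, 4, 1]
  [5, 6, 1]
λ(A) = 1

Enumerate directed cycles and compute their means (weight / length). Sample:
  cycle 0 → 0: weight = 5, length = 1, mean = 5/1 ≈ 5.000
  cycle 1 → 1: weight = 4, length = 1, mean = 4/1 ≈ 4.000
  cycle 2 → 2: weight = 1, length = 1, mean = 1/1 ≈ 1.000
  cycle 0 → 1 → 0: weight = 11, length = 2, mean = 11/2 ≈ 5.500
  cycle 0 → 2 → 0: weight = 9, length = 2, mean = 9/2 ≈ 4.500
  cycle 1 → 0 → 1: weight = 11, length = 2, mean = 11/2 ≈ 5.500
Minimum mean = 1.000, attained e.g. along the cycle 2 → 2 with weight 1 and length 1. So λ(A) = 1/1 = 1.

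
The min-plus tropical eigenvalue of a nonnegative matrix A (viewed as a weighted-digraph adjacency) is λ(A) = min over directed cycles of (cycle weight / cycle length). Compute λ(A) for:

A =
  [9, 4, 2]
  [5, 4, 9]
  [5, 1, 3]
λ(A) = 8/3

Enumerate directed cycles and compute their means (weight / length). Sample:
  cycle 0 → 0: weight = 9, length = 1, mean = 9/1 ≈ 9.000
  cycle 1 → 1: weight = 4, length = 1, mean = 4/1 ≈ 4.000
  cycle 2 → 2: weight = 3, length = 1, mean = 3/1 ≈ 3.000
  cycle 0 → 1 → 0: weight = 9, length = 2, mean = 9/2 ≈ 4.500
  cycle 0 → 2 → 0: weight = 7, length = 2, mean = 7/2 ≈ 3.500
  cycle 1 → 0 → 1: weight = 9, length = 2, mean = 9/2 ≈ 4.500
Minimum mean = 2.667, attained e.g. along the cycle 0 → 2 → 1 → 0 with weight 8 and length 3. So λ(A) = 8/3 = 8/3.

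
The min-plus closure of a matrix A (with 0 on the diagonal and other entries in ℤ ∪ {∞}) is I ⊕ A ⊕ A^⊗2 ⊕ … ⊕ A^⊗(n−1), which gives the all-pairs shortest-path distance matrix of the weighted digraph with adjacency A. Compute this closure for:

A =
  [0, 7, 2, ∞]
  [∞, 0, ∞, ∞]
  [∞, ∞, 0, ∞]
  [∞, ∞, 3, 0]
Closure =
  [0, 7, 2, ∞]
  [∞, 0, ∞, ∞]
  [∞, ∞, 0, ∞]
  [∞, ∞, 3, 0]

This is the Floyd-Warshall all-pairs shortest-path computation. For each intermediate vertex k = 0, 1, …, 3, update dist[i][j] ← min(dist[i][j], dist[i][k] + dist[k][j]). The final matrix gives, for each (i, j), the minimum total weight of any directed path from i to j (possibly empty when i = j).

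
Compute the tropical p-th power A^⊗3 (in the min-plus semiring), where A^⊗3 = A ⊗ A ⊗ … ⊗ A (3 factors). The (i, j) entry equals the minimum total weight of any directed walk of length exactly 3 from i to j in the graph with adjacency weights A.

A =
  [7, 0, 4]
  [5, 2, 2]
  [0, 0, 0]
A^⊗3 =
  [2, 2, 2]
  [2, 2, 2]
  [0, 0, 0]

Each entry (A^⊗3)_ij equals the minimum over all length-3 walks i = v_0 → v_1 → … → v_3 = j of Σ_t A[v_t][v_{t+1}]. For example, for (i, j) = (0, 2) we minimise over 9 possible intermediate vertex sequences; the minimum is 2, attained along the walk 0 → 1 → 2 → 2.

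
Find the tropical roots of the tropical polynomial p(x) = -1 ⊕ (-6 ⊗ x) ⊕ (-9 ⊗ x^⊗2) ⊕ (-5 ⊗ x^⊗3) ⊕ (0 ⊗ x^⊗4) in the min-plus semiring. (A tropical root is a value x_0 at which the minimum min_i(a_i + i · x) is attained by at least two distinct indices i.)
Roots: {-5, -4, 3, 5}

Each tropical root is a break point of the lower envelope of the lines y = a_i + i · x (there are 5 lines, with slopes 0, 1, ..., 4). Only the lines that attain the minimum somewhere contribute to roots; other lines are dominated. Here the surviving (envelope) indices are i = 4, i = 3, i = 2, i = 1, i = 0.
Intersections between consecutive envelope lines give the roots: for adjacent envelope indices i < j the intersection is x = (a_i − a_j) / (j − i). Reading off the sorted break points: {-5, -4, 3, 5}.
Verification: at each break x_0, at least two indices attain the minimum of min_i(a_i + i · x_0).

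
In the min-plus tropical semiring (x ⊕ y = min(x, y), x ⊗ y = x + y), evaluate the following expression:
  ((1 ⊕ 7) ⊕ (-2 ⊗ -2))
((1 ⊕ 7) ⊕ (-2 ⊗ -2)) = -4

Expand innermost to outermost. Recall ⊕ takes the minimum of its arguments and ⊗ takes their sum. Working out the expression ((1 ⊕ 7) ⊕ (-2 ⊗ -2)) gives -4.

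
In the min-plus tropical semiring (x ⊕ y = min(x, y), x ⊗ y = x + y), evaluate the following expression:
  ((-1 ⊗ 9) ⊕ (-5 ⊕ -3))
((-1 ⊗ 9) ⊕ (-5 ⊕ -3)) = -5

Expand innermost to outermost. Recall ⊕ takes the minimum of its arguments and ⊗ takes their sum. Working out the expression ((-1 ⊗ 9) ⊕ (-5 ⊕ -3)) gives -5.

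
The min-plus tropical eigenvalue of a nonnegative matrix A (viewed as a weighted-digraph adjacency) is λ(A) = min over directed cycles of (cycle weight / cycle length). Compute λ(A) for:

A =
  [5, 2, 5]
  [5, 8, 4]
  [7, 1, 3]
λ(A) = 5/2

Enumerate directed cycles and compute their means (weight / length). Sample:
  cycle 0 → 0: weight = 5, length = 1, mean = 5/1 ≈ 5.000
  cycle 1 → 1: weight = 8, length = 1, mean = 8/1 ≈ 8.000
  cycle 2 → 2: weight = 3, length = 1, mean = 3/1 ≈ 3.000
  cycle 0 → 1 → 0: weight = 7, length = 2, mean = 7/2 ≈ 3.500
  cycle 0 → 2 → 0: weight = 12, length = 2, mean = 12/2 ≈ 6.000
  cycle 1 → 0 → 1: weight = 7, length = 2, mean = 7/2 ≈ 3.500
Minimum mean = 2.500, attained e.g. along the cycle 1 → 2 → 1 with weight 5 and length 2. So λ(A) = 5/2 = 5/2.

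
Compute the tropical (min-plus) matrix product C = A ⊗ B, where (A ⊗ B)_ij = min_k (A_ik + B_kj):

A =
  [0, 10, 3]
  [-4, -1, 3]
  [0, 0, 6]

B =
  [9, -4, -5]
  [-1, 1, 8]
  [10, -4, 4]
A ⊗ B =
  [9, -4, -5]
  [-2, -8, -9]
  [-1, -4, -5]

Apply the min-plus product entry-by-entry:
  C[0][0] = min over k of (A[0][0] + B[0][0] = 0 + 9 = 9, A[0][1] + B[1][0] = 10 + -1 = 9, A[0][2] + B[2][0] = 3 + 10 = 13) = 9 (attained at k = 0)
  C[0][1] = min over k of (A[0][0] + B[0][1] = 0 + -4 = -4, A[0][1] + B[1][1] = 10 + 1 = 11, A[0][2] + B[2][1] = 3 + -4 = -1) = -4 (attained at k = 0)
  C[0][2] = min over k of (A[0][0] + B[0][2] = 0 + -5 = -5, A[0][1] + B[1][2] = 10 + 8 = 18, A[0][2] + B[2][2] = 3 + 4 = 7) = -5 (attained at k = 0)
  C[1][0] = min over k of (A[1][0] + B[0][0] = -4 + 9 = 5, A[1][1] + B[1][0] = -1 + -1 = -2, A[1][2] + B[2][0] = 3 + 10 = 13) = -2 (attained at k = 1)
  C[1][1] = min over k of (A[1][0] + B[0][1] = -4 + -4 = -8, A[1][1] + B[1][1] = -1 + 1 = 0, A[1][2] + B[2][1] = 3 + -4 = -1) = -8 (attained at k = 0)
  C[1][2] = min over k of (A[1][0] + B[0][2] = -4 + -5 = -9, A[1][1] + B[1][2] = -1 + 8 = 7, A[1][2] + B[2][2] = 3 + 4 = 7) = -9 (attained at k = 0)
  C[2][0] = min over k of (A[2][0] + B[0][0] = 0 + 9 = 9, A[2][1] + B[1][0] = 0 + -1 = -1, A[2][2] + B[2][0] = 6 + 10 = 16) = -1 (attained at k = 1)
  C[2][1] = min over k of (A[2][0] + B[0][1] = 0 + -4 = -4, A[2][1] + B[1][1] = 0 + 1 = 1, A[2][2] + B[2][1] = 6 + -4 = 2) = -4 (attained at k = 0)
  C[2][2] = min over k of (A[2][0] + B[0][2] = 0 + -5 = -5, A[2][1] + B[1][2] = 0 + 8 = 8, A[2][2] + B[2][2] = 6 + 4 = 10) = -5 (attained at k = 0)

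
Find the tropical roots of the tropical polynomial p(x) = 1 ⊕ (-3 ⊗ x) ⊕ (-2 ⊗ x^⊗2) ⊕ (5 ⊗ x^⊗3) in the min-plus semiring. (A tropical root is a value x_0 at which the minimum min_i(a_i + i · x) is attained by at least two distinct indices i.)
Roots: {-7, -1, 4}

Each tropical root is a break point of the lower envelope of the lines y = a_i + i · x (there are 4 lines, with slopes 0, 1, ..., 3). Only the lines that attain the minimum somewhere contribute to roots; other lines are dominated. Here the surviving (envelope) indices are i = 3, i = 2, i = 1, i = 0.
Intersections between consecutive envelope lines give the roots: for adjacent envelope indices i < j the intersection is x = (a_i − a_j) / (j − i). Reading off the sorted break points: {-7, -1, 4}.
Verification: at each break x_0, at least two indices attain the minimum of min_i(a_i + i · x_0).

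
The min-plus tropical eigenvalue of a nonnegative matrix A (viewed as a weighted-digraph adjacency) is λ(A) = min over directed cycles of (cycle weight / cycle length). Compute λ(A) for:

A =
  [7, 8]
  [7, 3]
λ(A) = 3

Enumerate directed cycles and compute their means (weight / length). Sample:
  cycle 0 → 0: weight = 7, length = 1, mean = 7/1 ≈ 7.000
  cycle 1 → 1: weight = 3, length = 1, mean = 3/1 ≈ 3.000
  cycle 0 → 1 → 0: weight = 15, length = 2, mean = 15/2 ≈ 7.500
  cycle 1 → 0 → 1: weight = 15, length = 2, mean = 15/2 ≈ 7.500
Minimum mean = 3.000, attained e.g. along the cycle 1 → 1 with weight 3 and length 1. So λ(A) = 3/1 = 3.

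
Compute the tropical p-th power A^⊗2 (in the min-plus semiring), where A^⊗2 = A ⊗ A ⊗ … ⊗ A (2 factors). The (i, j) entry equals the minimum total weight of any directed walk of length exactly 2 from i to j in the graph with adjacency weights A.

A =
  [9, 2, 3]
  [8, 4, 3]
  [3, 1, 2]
A^⊗2 =
  [6, 4, 5]
  [6, 4, 5]
  [5, 3, 4]

Each entry (A^⊗2)_ij equals the minimum over all length-2 walks i = v_0 → v_1 → … → v_2 = j of Σ_t A[v_t][v_{t+1}]. For example, for (i, j) = (0, 2) we minimise over 3 possible intermediate vertex sequences; the minimum is 5, attained along the walk 0 → 1 → 2.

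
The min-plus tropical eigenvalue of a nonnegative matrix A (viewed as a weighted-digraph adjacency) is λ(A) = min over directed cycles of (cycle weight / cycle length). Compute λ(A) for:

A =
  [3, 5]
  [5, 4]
λ(A) = 3

Enumerate directed cycles and compute their means (weight / length). Sample:
  cycle 0 → 0: weight = 3, length = 1, mean = 3/1 ≈ 3.000
  cycle 1 → 1: weight = 4, length = 1, mean = 4/1 ≈ 4.000
  cycle 0 → 1 → 0: weight = 10, length = 2, mean = 10/2 ≈ 5.000
  cycle 1 → 0 → 1: weight = 10, length = 2, mean = 10/2 ≈ 5.000
Minimum mean = 3.000, attained e.g. along the cycle 0 → 0 with weight 3 and length 1. So λ(A) = 3/1 = 3.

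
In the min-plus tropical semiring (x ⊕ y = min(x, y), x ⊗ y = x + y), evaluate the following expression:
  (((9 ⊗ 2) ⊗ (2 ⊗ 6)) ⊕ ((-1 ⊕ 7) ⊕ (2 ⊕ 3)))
(((9 ⊗ 2) ⊗ (2 ⊗ 6)) ⊕ ((-1 ⊕ 7) ⊕ (2 ⊕ 3))) = -1

Expand innermost to outermost. Recall ⊕ takes the minimum of its arguments and ⊗ takes their sum. Working out the expression (((9 ⊗ 2) ⊗ (2 ⊗ 6)) ⊕ ((-1 ⊕ 7) ⊕ (2 ⊕ 3))) gives -1.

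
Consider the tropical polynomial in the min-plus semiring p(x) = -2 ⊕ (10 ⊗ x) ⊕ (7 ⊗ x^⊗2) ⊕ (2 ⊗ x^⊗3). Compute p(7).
p(7) = -2

A tropical monomial a ⊗ x^⊗i evaluates to a + i · x. Evaluating each term at x = 7:
  Term 0 contributes -2 + 0 · 7 = -2
  Term 1 contributes 10 + 1 · 7 = 17
  Term 2 contributes 7 + 2 · 7 = 21
  Term 3 contributes 2 + 3 · 7 = 23
p(7) = ⊕ of these = min[-2, 17, 21, 23] = -2.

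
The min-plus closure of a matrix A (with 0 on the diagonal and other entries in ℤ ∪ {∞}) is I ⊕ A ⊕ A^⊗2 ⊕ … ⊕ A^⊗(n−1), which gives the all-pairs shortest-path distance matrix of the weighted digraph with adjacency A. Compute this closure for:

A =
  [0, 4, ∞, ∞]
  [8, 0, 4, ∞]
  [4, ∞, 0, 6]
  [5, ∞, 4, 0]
Closure =
  [0, 4, 8, 14]
  [8, 0, 4, 10]
  [4, 8, 0, 6]
  [5, 9, 4, 0]

This is the Floyd-Warshall all-pairs shortest-path computation. For each intermediate vertex k = 0, 1, …, 3, update dist[i][j] ← min(dist[i][j], dist[i][k] + dist[k][j]). The final matrix gives, for each (i, j), the minimum total weight of any directed path from i to j (possibly empty when i = j).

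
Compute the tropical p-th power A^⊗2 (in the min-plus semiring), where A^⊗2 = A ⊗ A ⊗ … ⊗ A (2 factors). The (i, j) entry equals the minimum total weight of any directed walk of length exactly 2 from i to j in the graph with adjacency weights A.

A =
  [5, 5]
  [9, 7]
A^⊗2 =
  [10, 10]
  [14, 14]

Each entry (A^⊗2)_ij equals the minimum over all length-2 walks i = v_0 → v_1 → … → v_2 = j of Σ_t A[v_t][v_{t+1}]. For example, for (i, j) = (0, 1) we minimise over 2 possible intermediate vertex sequences; the minimum is 10, attained along the walk 0 → 0 → 1.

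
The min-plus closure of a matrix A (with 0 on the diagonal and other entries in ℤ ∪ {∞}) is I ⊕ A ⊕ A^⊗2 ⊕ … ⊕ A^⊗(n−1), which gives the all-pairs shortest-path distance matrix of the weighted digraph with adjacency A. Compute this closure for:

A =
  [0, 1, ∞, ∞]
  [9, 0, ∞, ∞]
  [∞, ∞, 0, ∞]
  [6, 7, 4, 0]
Closure =
  [0, 1, ∞, ∞]
  [9, 0, ∞, ∞]
  [∞, ∞, 0, ∞]
  [6, 7, 4, 0]

This is the Floyd-Warshall all-pairs shortest-path computation. For each intermediate vertex k = 0, 1, …, 3, update dist[i][j] ← min(dist[i][j], dist[i][k] + dist[k][j]). The final matrix gives, for each (i, j), the minimum total weight of any directed path from i to j (possibly empty when i = j).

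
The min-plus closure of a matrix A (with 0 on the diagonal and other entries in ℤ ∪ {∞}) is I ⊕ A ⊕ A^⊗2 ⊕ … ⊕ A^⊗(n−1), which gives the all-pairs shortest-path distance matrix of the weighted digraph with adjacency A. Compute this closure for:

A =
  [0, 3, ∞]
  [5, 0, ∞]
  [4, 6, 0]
Closure =
  [0, 3, ∞]
  [5, 0, ∞]
  [4, 6, 0]

This is the Floyd-Warshall all-pairs shortest-path computation. For each intermediate vertex k = 0, 1, …, 2, update dist[i][j] ← min(dist[i][j], dist[i][k] + dist[k][j]). The final matrix gives, for each (i, j), the minimum total weight of any directed path from i to j (possibly empty when i = j).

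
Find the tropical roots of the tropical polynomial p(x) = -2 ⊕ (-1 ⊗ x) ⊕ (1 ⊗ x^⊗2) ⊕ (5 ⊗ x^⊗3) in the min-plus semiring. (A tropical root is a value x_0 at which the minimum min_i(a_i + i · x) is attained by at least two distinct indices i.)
Roots: {-4, -2, -1}

Each tropical root is a break point of the lower envelope of the lines y = a_i + i · x (there are 4 lines, with slopes 0, 1, ..., 3). Only the lines that attain the minimum somewhere contribute to roots; other lines are dominated. Here the surviving (envelope) indices are i = 3, i = 2, i = 1, i = 0.
Intersections between consecutive envelope lines give the roots: for adjacent envelope indices i < j the intersection is x = (a_i − a_j) / (j − i). Reading off the sorted break points: {-4, -2, -1}.
Verification: at each break x_0, at least two indices attain the minimum of min_i(a_i + i · x_0).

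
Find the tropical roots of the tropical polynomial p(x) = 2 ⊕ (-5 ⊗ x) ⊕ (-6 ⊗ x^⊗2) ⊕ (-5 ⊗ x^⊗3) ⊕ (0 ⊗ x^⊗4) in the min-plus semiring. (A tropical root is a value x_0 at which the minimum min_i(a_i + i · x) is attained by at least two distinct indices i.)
Roots: {-5, -1, 1, 7}

Each tropical root is a break point of the lower envelope of the lines y = a_i + i · x (there are 5 lines, with slopes 0, 1, ..., 4). Only the lines that attain the minimum somewhere contribute to roots; other lines are dominated. Here the surviving (envelope) indices are i = 4, i = 3, i = 2, i = 1, i = 0.
Intersections between consecutive envelope lines give the roots: for adjacent envelope indices i < j the intersection is x = (a_i − a_j) / (j − i). Reading off the sorted break points: {-5, -1, 1, 7}.
Verification: at each break x_0, at least two indices attain the minimum of min_i(a_i + i · x_0).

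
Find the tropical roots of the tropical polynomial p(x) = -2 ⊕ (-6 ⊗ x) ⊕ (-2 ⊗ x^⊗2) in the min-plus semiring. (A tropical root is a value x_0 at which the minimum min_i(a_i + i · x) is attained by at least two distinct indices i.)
Roots: {-4, 4}

Each tropical root is a break point of the lower envelope of the lines y = a_i + i · x (there are 3 lines, with slopes 0, 1, ..., 2). Only the lines that attain the minimum somewhere contribute to roots; other lines are dominated. Here the surviving (envelope) indices are i = 2, i = 1, i = 0.
Intersections between consecutive envelope lines give the roots: for adjacent envelope indices i < j the intersection is x = (a_i − a_j) / (j − i). Reading off the sorted break points: {-4, 4}.
Verification: at each break x_0, at least two indices attain the minimum of min_i(a_i + i · x_0).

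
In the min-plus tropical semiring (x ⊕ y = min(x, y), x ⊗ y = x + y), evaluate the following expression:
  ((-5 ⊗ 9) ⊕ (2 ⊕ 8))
((-5 ⊗ 9) ⊕ (2 ⊕ 8)) = 2

Expand innermost to outermost. Recall ⊕ takes the minimum of its arguments and ⊗ takes their sum. Working out the expression ((-5 ⊗ 9) ⊕ (2 ⊕ 8)) gives 2.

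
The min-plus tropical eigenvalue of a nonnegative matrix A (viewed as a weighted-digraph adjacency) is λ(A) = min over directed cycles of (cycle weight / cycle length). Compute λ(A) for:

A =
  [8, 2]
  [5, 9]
λ(A) = 7/2

Enumerate directed cycles and compute their means (weight / length). Sample:
  cycle 0 → 0: weight = 8, length = 1, mean = 8/1 ≈ 8.000
  cycle 1 → 1: weight = 9, length = 1, mean = 9/1 ≈ 9.000
  cycle 0 → 1 → 0: weight = 7, length = 2, mean = 7/2 ≈ 3.500
  cycle 1 → 0 → 1: weight = 7, length = 2, mean = 7/2 ≈ 3.500
Minimum mean = 3.500, attained e.g. along the cycle 0 → 1 → 0 with weight 7 and length 2. So λ(A) = 7/2 = 7/2.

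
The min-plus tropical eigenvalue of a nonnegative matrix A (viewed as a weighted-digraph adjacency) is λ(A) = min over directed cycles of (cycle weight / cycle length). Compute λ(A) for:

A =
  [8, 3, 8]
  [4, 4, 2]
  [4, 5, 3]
λ(A) = 3

Enumerate directed cycles and compute their means (weight / length). Sample:
  cycle 0 → 0: weight = 8, length = 1, mean = 8/1 ≈ 8.000
  cycle 1 → 1: weight = 4, length = 1, mean = 4/1 ≈ 4.000
  cycle 2 → 2: weight = 3, length = 1, mean = 3/1 ≈ 3.000
  cycle 0 → 1 → 0: weight = 7, length = 2, mean = 7/2 ≈ 3.500
  cycle 0 → 2 → 0: weight = 12, length = 2, mean = 12/2 ≈ 6.000
  cycle 1 → 0 → 1: weight = 7, length = 2, mean = 7/2 ≈ 3.500
Minimum mean = 3.000, attained e.g. along the cycle 2 → 2 with weight 3 and length 1. So λ(A) = 3/1 = 3.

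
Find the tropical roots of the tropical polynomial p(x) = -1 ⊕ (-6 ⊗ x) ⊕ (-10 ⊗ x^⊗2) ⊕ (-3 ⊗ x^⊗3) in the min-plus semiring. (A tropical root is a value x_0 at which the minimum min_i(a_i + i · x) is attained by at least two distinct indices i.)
Roots: {-7, 4, 5}

Each tropical root is a break point of the lower envelope of the lines y = a_i + i · x (there are 4 lines, with slopes 0, 1, ..., 3). Only the lines that attain the minimum somewhere contribute to roots; other lines are dominated. Here the surviving (envelope) indices are i = 3, i = 2, i = 1, i = 0.
Intersections between consecutive envelope lines give the roots: for adjacent envelope indices i < j the intersection is x = (a_i − a_j) / (j − i). Reading off the sorted break points: {-7, 4, 5}.
Verification: at each break x_0, at least two indices attain the minimum of min_i(a_i + i · x_0).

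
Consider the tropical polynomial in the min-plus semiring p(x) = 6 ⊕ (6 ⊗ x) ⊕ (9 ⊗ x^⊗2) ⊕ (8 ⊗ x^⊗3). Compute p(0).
p(0) = 6

A tropical monomial a ⊗ x^⊗i evaluates to a + i · x. Evaluating each term at x = 0:
  Term 0 contributes 6 + 0 · 0 = 6
  Term 1 contributes 6 + 1 · 0 = 6
  Term 2 contributes 9 + 2 · 0 = 9
  Term 3 contributes 8 + 3 · 0 = 8
p(0) = ⊕ of these = min[6, 6, 9, 8] = 6.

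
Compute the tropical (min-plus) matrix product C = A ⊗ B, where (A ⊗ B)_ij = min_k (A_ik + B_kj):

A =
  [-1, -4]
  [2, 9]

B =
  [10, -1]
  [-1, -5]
A ⊗ B =
  [-5, -9]
  [8, 1]

Apply the min-plus product entry-by-entry:
  C[0][0] = min over k of (A[0][0] + B[0][0] = -1 + 10 = 9, A[0][1] + B[1][0] = -4 + -1 = -5) = -5 (attained at k = 1)
  C[0][1] = min over k of (A[0][0] + B[0][1] = -1 + -1 = -2, A[0][1] + B[1][1] = -4 + -5 = -9) = -9 (attained at k = 1)
  C[1][0] = min over k of (A[1][0] + B[0][0] = 2 + 10 = 12, A[1][1] + B[1][0] = 9 + -1 = 8) = 8 (attained at k = 1)
  C[1][1] = min over k of (A[1][0] + B[0][1] = 2 + -1 = 1, A[1][1] + B[1][1] = 9 + -5 = 4) = 1 (attained at k = 0)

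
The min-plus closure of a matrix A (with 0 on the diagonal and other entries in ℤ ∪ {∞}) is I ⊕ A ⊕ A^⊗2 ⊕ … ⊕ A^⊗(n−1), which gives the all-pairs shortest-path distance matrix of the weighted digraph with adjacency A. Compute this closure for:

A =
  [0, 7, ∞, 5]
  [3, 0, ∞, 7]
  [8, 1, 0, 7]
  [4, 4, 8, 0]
Closure =
  [0, 7, 13, 5]
  [3, 0, 15, 7]
  [4, 1, 0, 7]
  [4, 4, 8, 0]

This is the Floyd-Warshall all-pairs shortest-path computation. For each intermediate vertex k = 0, 1, …, 3, update dist[i][j] ← min(dist[i][j], dist[i][k] + dist[k][j]). The final matrix gives, for each (i, j), the minimum total weight of any directed path from i to j (possibly empty when i = j).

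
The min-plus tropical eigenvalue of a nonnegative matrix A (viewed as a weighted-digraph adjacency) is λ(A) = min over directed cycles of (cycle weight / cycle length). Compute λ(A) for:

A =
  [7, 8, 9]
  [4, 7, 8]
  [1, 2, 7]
λ(A) = 5

Enumerate directed cycles and compute their means (weight / length). Sample:
  cycle 0 → 0: weight = 7, length = 1, mean = 7/1 ≈ 7.000
  cycle 1 → 1: weight = 7, length = 1, mean = 7/1 ≈ 7.000
  cycle 2 → 2: weight = 7, length = 1, mean = 7/1 ≈ 7.000
  cycle 0 → 1 → 0: weight = 12, length = 2, mean = 12/2 ≈ 6.000
  cycle 0 → 2 → 0: weight = 10, length = 2, mean = 10/2 ≈ 5.000
  cycle 1 → 0 → 1: weight = 12, length = 2, mean = 12/2 ≈ 6.000
Minimum mean = 5.000, attained e.g. along the cycle 0 → 2 → 0 with weight 10 and length 2. So λ(A) = 10/2 = 5.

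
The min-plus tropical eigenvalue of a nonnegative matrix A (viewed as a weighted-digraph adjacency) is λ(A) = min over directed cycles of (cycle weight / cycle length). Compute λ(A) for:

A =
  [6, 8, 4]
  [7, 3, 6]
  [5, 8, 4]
λ(A) = 3

Enumerate directed cycles and compute their means (weight / length). Sample:
  cycle 0 → 0: weight = 6, length = 1, mean = 6/1 ≈ 6.000
  cycle 1 → 1: weight = 3, length = 1, mean = 3/1 ≈ 3.000
  cycle 2 → 2: weight = 4, length = 1, mean = 4/1 ≈ 4.000
  cycle 0 → 1 → 0: weight = 15, length = 2, mean = 15/2 ≈ 7.500
  cycle 0 → 2 → 0: weight = 9, length = 2, mean = 9/2 ≈ 4.500
  cycle 1 → 0 → 1: weight = 15, length = 2, mean = 15/2 ≈ 7.500
Minimum mean = 3.000, attained e.g. along the cycle 1 → 1 with weight 3 and length 1. So λ(A) = 3/1 = 3.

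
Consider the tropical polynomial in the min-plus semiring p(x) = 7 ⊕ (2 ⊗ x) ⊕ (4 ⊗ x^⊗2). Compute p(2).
p(2) = 4

A tropical monomial a ⊗ x^⊗i evaluates to a + i · x. Evaluating each term at x = 2:
  Term 0 contributes 7 + 0 · 2 = 7
  Term 1 contributes 2 + 1 · 2 = 4
  Term 2 contributes 4 + 2 · 2 = 8
p(2) = ⊕ of these = min[7, 4, 8] = 4.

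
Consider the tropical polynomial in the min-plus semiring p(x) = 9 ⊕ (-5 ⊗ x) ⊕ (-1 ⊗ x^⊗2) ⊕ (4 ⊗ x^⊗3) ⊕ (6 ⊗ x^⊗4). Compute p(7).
p(7) = 2

A tropical monomial a ⊗ x^⊗i evaluates to a + i · x. Evaluating each term at x = 7:
  Term 0 contributes 9 + 0 · 7 = 9
  Term 1 contributes -5 + 1 · 7 = 2
  Term 2 contributes -1 + 2 · 7 = 13
  Term 3 contributes 4 + 3 · 7 = 25
  Term 4 contributes 6 + 4 · 7 = 34
p(7) = ⊕ of these = min[9, 2, 13, 25, 34] = 2.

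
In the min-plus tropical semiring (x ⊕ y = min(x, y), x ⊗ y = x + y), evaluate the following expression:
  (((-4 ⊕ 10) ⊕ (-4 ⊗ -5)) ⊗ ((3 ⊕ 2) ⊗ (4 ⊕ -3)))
(((-4 ⊕ 10) ⊕ (-4 ⊗ -5)) ⊗ ((3 ⊕ 2) ⊗ (4 ⊕ -3))) = -10

Expand innermost to outermost. Recall ⊕ takes the minimum of its arguments and ⊗ takes their sum. Working out the expression (((-4 ⊕ 10) ⊕ (-4 ⊗ -5)) ⊗ ((3 ⊕ 2) ⊗ (4 ⊕ -3))) gives -10.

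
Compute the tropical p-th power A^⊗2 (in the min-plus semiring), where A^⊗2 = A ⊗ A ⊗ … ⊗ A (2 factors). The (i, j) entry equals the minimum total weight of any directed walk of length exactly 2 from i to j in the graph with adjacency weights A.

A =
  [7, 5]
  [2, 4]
A^⊗2 =
  [7, 9]
  [6, 7]

Each entry (A^⊗2)_ij equals the minimum over all length-2 walks i = v_0 → v_1 → … → v_2 = j of Σ_t A[v_t][v_{t+1}]. For example, for (i, j) = (0, 1) we minimise over 2 possible intermediate vertex sequences; the minimum is 9, attained along the walk 0 → 1 → 1.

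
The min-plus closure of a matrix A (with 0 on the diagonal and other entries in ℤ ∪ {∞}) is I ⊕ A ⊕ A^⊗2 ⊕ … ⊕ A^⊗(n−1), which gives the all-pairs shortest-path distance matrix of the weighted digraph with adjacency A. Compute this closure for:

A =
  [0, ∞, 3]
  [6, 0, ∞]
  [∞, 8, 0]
Closure =
  [0, 11, 3]
  [6, 0, 9]
  [14, 8, 0]

This is the Floyd-Warshall all-pairs shortest-path computation. For each intermediate vertex k = 0, 1, …, 2, update dist[i][j] ← min(dist[i][j], dist[i][k] + dist[k][j]). The final matrix gives, for each (i, j), the minimum total weight of any directed path from i to j (possibly empty when i = j).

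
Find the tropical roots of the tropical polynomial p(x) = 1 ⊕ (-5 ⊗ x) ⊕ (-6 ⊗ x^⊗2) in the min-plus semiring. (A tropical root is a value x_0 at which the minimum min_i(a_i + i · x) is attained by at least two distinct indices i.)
Roots: {1, 6}

Each tropical root is a break point of the lower envelope of the lines y = a_i + i · x (there are 3 lines, with slopes 0, 1, ..., 2). Only the lines that attain the minimum somewhere contribute to roots; other lines are dominated. Here the surviving (envelope) indices are i = 2, i = 1, i = 0.
Intersections between consecutive envelope lines give the roots: for adjacent envelope indices i < j the intersection is x = (a_i − a_j) / (j − i). Reading off the sorted break points: {1, 6}.
Verification: at each break x_0, at least two indices attain the minimum of min_i(a_i + i · x_0).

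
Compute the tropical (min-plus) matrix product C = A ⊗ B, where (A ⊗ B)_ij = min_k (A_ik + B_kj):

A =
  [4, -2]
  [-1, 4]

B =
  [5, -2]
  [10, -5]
A ⊗ B =
  [8, -7]
  [4, -3]

Apply the min-plus product entry-by-entry:
  C[0][0] = min over k of (A[0][0] + B[0][0] = 4 + 5 = 9, A[0][1] + B[1][0] = -2 + 10 = 8) = 8 (attained at k = 1)
  C[0][1] = min over k of (A[0][0] + B[0][1] = 4 + -2 = 2, A[0][1] + B[1][1] = -2 + -5 = -7) = -7 (attained at k = 1)
  C[1][0] = min over k of (A[1][0] + B[0][0] = -1 + 5 = 4, A[1][1] + B[1][0] = 4 + 10 = 14) = 4 (attained at k = 0)
  C[1][1] = min over k of (A[1][0] + B[0][1] = -1 + -2 = -3, A[1][1] + B[1][1] = 4 + -5 = -1) = -3 (attained at k = 0)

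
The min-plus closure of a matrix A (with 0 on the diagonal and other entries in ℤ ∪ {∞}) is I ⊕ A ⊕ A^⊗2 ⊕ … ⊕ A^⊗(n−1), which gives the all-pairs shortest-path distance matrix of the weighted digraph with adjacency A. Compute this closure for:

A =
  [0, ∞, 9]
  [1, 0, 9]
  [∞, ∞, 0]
Closure =
  [0, ∞, 9]
  [1, 0, 9]
  [∞, ∞, 0]

This is the Floyd-Warshall all-pairs shortest-path computation. For each intermediate vertex k = 0, 1, …, 2, update dist[i][j] ← min(dist[i][j], dist[i][k] + dist[k][j]). The final matrix gives, for each (i, j), the minimum total weight of any directed path from i to j (possibly empty when i = j).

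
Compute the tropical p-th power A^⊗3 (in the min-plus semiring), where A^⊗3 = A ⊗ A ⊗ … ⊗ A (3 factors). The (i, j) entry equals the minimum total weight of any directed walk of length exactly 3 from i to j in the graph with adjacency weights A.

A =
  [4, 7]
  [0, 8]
A^⊗3 =
  [11, 14]
  [7, 11]

Each entry (A^⊗3)_ij equals the minimum over all length-3 walks i = v_0 → v_1 → … → v_3 = j of Σ_t A[v_t][v_{t+1}]. For example, for (i, j) = (0, 1) we minimise over 4 possible intermediate vertex sequences; the minimum is 14, attained along the walk 0 → 1 → 0 → 1.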